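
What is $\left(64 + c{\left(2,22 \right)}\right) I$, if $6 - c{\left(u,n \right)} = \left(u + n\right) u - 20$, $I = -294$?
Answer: $-12348$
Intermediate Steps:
$c{\left(u,n \right)} = 26 - u \left(n + u\right)$ ($c{\left(u,n \right)} = 6 - \left(\left(u + n\right) u - 20\right) = 6 - \left(\left(n + u\right) u - 20\right) = 6 - \left(u \left(n + u\right) - 20\right) = 6 - \left(-20 + u \left(n + u\right)\right) = 26 - u \left(n + u\right)$)
$\left(64 + c{\left(2,22 \right)}\right) I = \left(64 - \left(-22 + 44\right)\right) \left(-294\right) = \left(64 - 22\right) \left(-294\right) = 42 \left(-294\right) = -12348$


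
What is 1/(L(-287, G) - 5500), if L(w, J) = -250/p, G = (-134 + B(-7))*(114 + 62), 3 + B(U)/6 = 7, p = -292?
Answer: -146/802875 ≈ -0.00018185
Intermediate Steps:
B(U) = 24 (B(U) = -18 + 6*7 = -18 + 42 = 24)
G = -19360 (G = (-134 + 24)*(114 + 62) = -110*176 = -19360)
L(w, J) = 125/146 (L(w, J) = -250/(-292) = -250*(-1/292) = 125/146)
1/(L(-287, G) - 5500) = 1/(125/146 - 5500) = 1/(-802875/146) = -146/802875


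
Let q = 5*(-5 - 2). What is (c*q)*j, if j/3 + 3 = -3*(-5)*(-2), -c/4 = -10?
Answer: 138600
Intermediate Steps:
c = 40 (c = -4*(-10) = 40)
j = -99 (j = -9 + 3*(-3*(-5)*(-2)) = -9 + 3*(15*(-2)) = -9 + 3*(-30) = -9 - 90 = -99)
q = -35 (q = 5*(-7) = -35)
(c*q)*j = (40*(-35))*(-99) = -1400*(-99) = 138600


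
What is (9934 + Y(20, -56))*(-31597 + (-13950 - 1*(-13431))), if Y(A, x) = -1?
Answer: -319008228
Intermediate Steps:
(9934 + Y(20, -56))*(-31597 + (-13950 - 1*(-13431))) = (9934 - 1)*(-31597 + (-13950 - 1*(-13431))) = 9933*(-31597 + (-13950 + 13431)) = 9933*(-31597 - 519) = 9933*(-32116) = -319008228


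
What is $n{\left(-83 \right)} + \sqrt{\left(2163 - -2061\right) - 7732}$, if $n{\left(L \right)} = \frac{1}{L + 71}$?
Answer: $- \frac{1}{12} + 2 i \sqrt{877} \approx -0.083333 + 59.228 i$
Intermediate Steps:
$n{\left(L \right)} = \frac{1}{71 + L}$
$n{\left(-83 \right)} + \sqrt{\left(2163 - -2061\right) - 7732} = \frac{1}{71 - 83} + \sqrt{\left(2163 - -2061\right) - 7732} = \frac{1}{-12} + \sqrt{\left(2163 + 2061\right) - 7732} = - \frac{1}{12} + \sqrt{4224 - 7732} = - \frac{1}{12} + \sqrt{-3508} = - \frac{1}{12} + 2 i \sqrt{877}$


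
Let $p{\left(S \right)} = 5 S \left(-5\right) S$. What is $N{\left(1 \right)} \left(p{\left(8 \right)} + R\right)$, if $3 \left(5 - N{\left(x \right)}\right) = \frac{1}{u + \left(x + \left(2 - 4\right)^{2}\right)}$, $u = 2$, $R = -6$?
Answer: $- \frac{167024}{21} \approx -7953.5$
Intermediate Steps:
$p{\left(S \right)} = - 25 S^{2}$ ($p{\left(S \right)} = - 25 S S = - 25 S^{2}$)
$N{\left(x \right)} = 5 - \frac{1}{3 \left(6 + x\right)}$ ($N{\left(x \right)} = 5 - \frac{1}{3 \left(2 + \left(x + \left(2 - 4\right)^{2}\right)\right)} = 5 - \frac{1}{3 \left(2 + \left(x + \left(-2\right)^{2}\right)\right)} = 5 - \frac{1}{3 \left(2 + \left(x + 4\right)\right)} = 5 - \frac{1}{3 \left(2 + \left(4 + x\right)\right)} = 5 - \frac{1}{3 \left(6 + x\right)}$)
$N{\left(1 \right)} \left(p{\left(8 \right)} + R\right) = \frac{89 + 15 \cdot 1}{3 \left(6 + 1\right)} \left(- 25 \cdot 8^{2} - 6\right) = \frac{89 + 15}{3 \cdot 7} \left(\left(-25\right) 64 - 6\right) = \frac{1}{3} \cdot \frac{1}{7} \cdot 104 \left(-1600 - 6\right) = \frac{104}{21} \left(-1606\right) = - \frac{167024}{21}$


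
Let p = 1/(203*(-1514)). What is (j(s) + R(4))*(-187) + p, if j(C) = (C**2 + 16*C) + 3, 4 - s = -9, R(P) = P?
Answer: -22069614337/307342 ≈ -71808.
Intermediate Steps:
s = 13 (s = 4 - 1*(-9) = 4 + 9 = 13)
p = -1/307342 (p = 1/(-307342) = -1/307342 ≈ -3.2537e-6)
j(C) = 3 + C**2 + 16*C
(j(s) + R(4))*(-187) + p = ((3 + 13**2 + 16*13) + 4)*(-187) - 1/307342 = ((3 + 169 + 208) + 4)*(-187) - 1/307342 = (380 + 4)*(-187) - 1/307342 = 384*(-187) - 1/307342 = -71808 - 1/307342 = -22069614337/307342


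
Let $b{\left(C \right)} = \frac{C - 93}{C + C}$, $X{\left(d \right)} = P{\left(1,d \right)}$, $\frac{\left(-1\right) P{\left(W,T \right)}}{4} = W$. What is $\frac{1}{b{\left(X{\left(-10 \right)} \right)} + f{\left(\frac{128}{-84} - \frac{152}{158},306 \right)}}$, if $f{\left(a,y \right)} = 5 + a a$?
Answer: $\frac{22018248}{513121505} \approx 0.04291$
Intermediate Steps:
$P{\left(W,T \right)} = - 4 W$
$f{\left(a,y \right)} = 5 + a^{2}$
$X{\left(d \right)} = -4$ ($X{\left(d \right)} = \left(-4\right) 1 = -4$)
$b{\left(C \right)} = \frac{-93 + C}{2 C}$
$\frac{1}{b{\left(X{\left(-10 \right)} \right)} + f{\left(\frac{128}{-84} - \frac{152}{158},306 \right)}} = \frac{1}{\frac{-93 - 4}{2 \left(-4\right)} + \left(5 + \left(\frac{128}{-84} - \frac{152}{158}\right)^{2}\right)} = \frac{1}{\frac{1}{2} \left(- \frac{1}{4}\right) \left(-97\right) + \left(5 + \left(128 \left(- \frac{1}{84}\right) - \frac{76}{79}\right)^{2}\right)} = \frac{1}{\frac{97}{8} + \left(5 + \left(- \frac{32}{21} - \frac{76}{79}\right)^{2}\right)} = \frac{1}{\frac{97}{8} + \left(5 + \left(- \frac{4124}{1659}\right)^{2}\right)} = \frac{1}{\frac{97}{8} + \left(5 + \frac{17007376}{2752281}\right)} = \frac{1}{\frac{97}{8} + \frac{30768781}{2752281}} = \frac{1}{\frac{513121505}{22018248}} = \frac{22018248}{513121505}$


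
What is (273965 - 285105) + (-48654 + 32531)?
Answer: -27263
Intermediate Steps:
(273965 - 285105) + (-48654 + 32531) = -11140 - 16123 = -27263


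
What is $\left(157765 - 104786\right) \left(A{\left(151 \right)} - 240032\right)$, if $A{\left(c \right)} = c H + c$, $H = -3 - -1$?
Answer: $-12724655157$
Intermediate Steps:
$H = -2$ ($H = -3 + 1 = -2$)
$A{\left(c \right)} = - c$ ($A{\left(c \right)} = c \left(-2\right) + c = - 2 c + c = - c$)
$\left(157765 - 104786\right) \left(A{\left(151 \right)} - 240032\right) = \left(157765 - 104786\right) \left(\left(-1\right) 151 - 240032\right) = 52979 \left(-151 - 240032\right) = 52979 \left(-240183\right) = -12724655157$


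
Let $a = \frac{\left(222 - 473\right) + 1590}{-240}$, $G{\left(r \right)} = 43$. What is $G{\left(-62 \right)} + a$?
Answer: $\frac{8981}{240} \approx 37.421$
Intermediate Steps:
$a = - \frac{1339}{240}$ ($a = \left(-251 + 1590\right) \left(- \frac{1}{240}\right) = 1339 \left(- \frac{1}{240}\right) = - \frac{1339}{240} \approx -5.5792$)
$G{\left(-62 \right)} + a = 43 - \frac{1339}{240} = \frac{8981}{240}$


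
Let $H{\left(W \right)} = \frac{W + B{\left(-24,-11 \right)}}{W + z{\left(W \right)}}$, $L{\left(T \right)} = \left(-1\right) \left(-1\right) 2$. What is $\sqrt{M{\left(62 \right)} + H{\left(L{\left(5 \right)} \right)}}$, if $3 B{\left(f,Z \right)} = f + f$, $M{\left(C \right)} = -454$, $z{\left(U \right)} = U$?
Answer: $\frac{i \sqrt{1830}}{2} \approx 21.389 i$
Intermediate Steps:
$L{\left(T \right)} = 2$ ($L{\left(T \right)} = 1 \cdot 2 = 2$)
$B{\left(f,Z \right)} = \frac{2 f}{3}$ ($B{\left(f,Z \right)} = \frac{f + f}{3} = \frac{2 f}{3}$)
$H{\left(W \right)} = \frac{-16 + W}{2 W}$ ($H{\left(W \right)} = \frac{W + \frac{2}{3} \left(-24\right)}{W + W} = \frac{W - 16}{2 W} = \left(-16 + W\right) \frac{1}{2 W} = \frac{-16 + W}{2 W}$)
$\sqrt{M{\left(62 \right)} + H{\left(L{\left(5 \right)} \right)}} = \sqrt{-454 + \frac{-16 + 2}{2 \cdot 2}} = \sqrt{-454 + \frac{1}{2} \cdot \frac{1}{2} \left(-14\right)} = \sqrt{-454 - \frac{7}{2}} = \sqrt{- \frac{915}{2}} = \frac{i \sqrt{1830}}{2}$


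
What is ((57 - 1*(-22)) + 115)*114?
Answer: 22116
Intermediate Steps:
((57 - 1*(-22)) + 115)*114 = ((57 + 22) + 115)*114 = (79 + 115)*114 = 194*114 = 22116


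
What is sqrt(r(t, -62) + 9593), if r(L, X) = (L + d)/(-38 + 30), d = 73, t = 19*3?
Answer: 113*sqrt(3)/2 ≈ 97.861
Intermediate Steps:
t = 57
r(L, X) = -73/8 - L/8 (r(L, X) = (L + 73)/(-38 + 30) = (73 + L)/(-8) = (73 + L)*(-1/8) = -73/8 - L/8)
sqrt(r(t, -62) + 9593) = sqrt((-73/8 - 1/8*57) + 9593) = sqrt((-73/8 - 57/8) + 9593) = sqrt(-65/4 + 9593) = sqrt(38307/4) = 113*sqrt(3)/2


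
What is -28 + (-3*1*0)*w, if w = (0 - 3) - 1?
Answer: -28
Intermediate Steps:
w = -4 (w = -3 - 1 = -4)
-28 + (-3*1*0)*w = -28 + (-3*1*0)*(-4) = -28 - 3*0*(-4) = -28 + 0*(-4) = -28 + 0 = -28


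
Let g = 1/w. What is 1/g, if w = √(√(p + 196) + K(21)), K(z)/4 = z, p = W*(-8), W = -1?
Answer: √(84 + 2*√51) ≈ 9.9138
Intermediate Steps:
p = 8 (p = -1*(-8) = 8)
K(z) = 4*z
w = √(84 + 2*√51) (w = √(√(8 + 196) + 4*21) = √(√204 + 84) = √(2*√51 + 84) = √(84 + 2*√51) ≈ 9.9138)
g = (84 + 2*√51)^(-½) (g = 1/(√(84 + 2*√51)) = (84 + 2*√51)^(-½) ≈ 0.10087)
1/g = 1/(√2/(2*√(42 + √51))) = √2*√(42 + √51)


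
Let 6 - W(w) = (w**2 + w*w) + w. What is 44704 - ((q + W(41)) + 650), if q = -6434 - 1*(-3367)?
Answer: 50518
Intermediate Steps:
W(w) = 6 - w - 2*w**2 (W(w) = 6 - ((w**2 + w*w) + w) = 6 - ((w**2 + w**2) + w) = 6 - (2*w**2 + w) = 6 - (w + 2*w**2) = 6 + (-w - 2*w**2) = 6 - w - 2*w**2)
q = -3067 (q = -6434 + 3367 = -3067)
44704 - ((q + W(41)) + 650) = 44704 - ((-3067 + (6 - 1*41 - 2*41**2)) + 650) = 44704 - ((-3067 + (6 - 41 - 2*1681)) + 650) = 44704 - ((-3067 + (6 - 41 - 3362)) + 650) = 44704 - ((-3067 - 3397) + 650) = 44704 - (-6464 + 650) = 44704 - 1*(-5814) = 44704 + 5814 = 50518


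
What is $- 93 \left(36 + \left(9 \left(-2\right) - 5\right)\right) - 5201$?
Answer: $-6410$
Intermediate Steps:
$- 93 \left(36 + \left(9 \left(-2\right) - 5\right)\right) - 5201 = - 93 \left(36 - 23\right) - 5201 = \left(-93\right) 13 - 5201 = -1209 - 5201 = -6410$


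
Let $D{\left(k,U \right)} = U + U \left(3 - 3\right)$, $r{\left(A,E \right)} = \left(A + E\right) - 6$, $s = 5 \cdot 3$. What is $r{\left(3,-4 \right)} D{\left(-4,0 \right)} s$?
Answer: $0$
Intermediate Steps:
$s = 15$
$r{\left(A,E \right)} = -6 + A + E$
$D{\left(k,U \right)} = U$ ($D{\left(k,U \right)} = U + U 0 = U + 0 = U$)
$r{\left(3,-4 \right)} D{\left(-4,0 \right)} s = \left(-6 + 3 - 4\right) 0 \cdot 15 = \left(-7\right) 0 \cdot 15 = 0 \cdot 15 = 0$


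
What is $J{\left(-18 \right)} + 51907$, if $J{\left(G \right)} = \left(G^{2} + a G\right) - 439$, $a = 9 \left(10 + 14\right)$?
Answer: $47904$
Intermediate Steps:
$a = 216$ ($a = 9 \cdot 24 = 216$)
$J{\left(G \right)} = -439 + G^{2} + 216 G$ ($J{\left(G \right)} = \left(G^{2} + 216 G\right) - 439 = -439 + G^{2} + 216 G$)
$J{\left(-18 \right)} + 51907 = \left(-439 + \left(-18\right)^{2} + 216 \left(-18\right)\right) + 51907 = \left(-439 + 324 - 3888\right) + 51907 = -4003 + 51907 = 47904$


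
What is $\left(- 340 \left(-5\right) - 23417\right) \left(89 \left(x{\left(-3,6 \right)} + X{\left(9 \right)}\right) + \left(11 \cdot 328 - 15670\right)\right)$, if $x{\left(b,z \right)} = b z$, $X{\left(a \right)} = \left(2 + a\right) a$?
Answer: $105392601$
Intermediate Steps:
$X{\left(a \right)} = a \left(2 + a\right)$
$\left(- 340 \left(-5\right) - 23417\right) \left(89 \left(x{\left(-3,6 \right)} + X{\left(9 \right)}\right) + \left(11 \cdot 328 - 15670\right)\right) = \left(- 340 \left(-5\right) - 23417\right) \left(89 \left(\left(-3\right) 6 + 9 \left(2 + 9\right)\right) + \left(11 \cdot 328 - 15670\right)\right) = \left(\left(-1\right) \left(-1700\right) - 23417\right) \left(89 \left(-18 + 9 \cdot 11\right) + \left(3608 - 15670\right)\right) = \left(1700 - 23417\right) \left(89 \left(-18 + 99\right) - 12062\right) = - 21717 \left(89 \cdot 81 - 12062\right) = - 21717 \left(7209 - 12062\right) = \left(-21717\right) \left(-4853\right) = 105392601$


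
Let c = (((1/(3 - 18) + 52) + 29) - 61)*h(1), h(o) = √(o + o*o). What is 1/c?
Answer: 15*√2/598 ≈ 0.035474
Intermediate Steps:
h(o) = √(o + o²)
c = 299*√2/15 (c = (((1/(3 - 18) + 52) + 29) - 61)*√(1*(1 + 1)) = (((1/(-15) + 52) + 29) - 61)*√(1*2) = (((-1/15 + 52) + 29) - 61)*√2 = ((779/15 + 29) - 61)*√2 = (1214/15 - 61)*√2 = 299*√2/15 ≈ 28.190)
1/c = 1/(299*√2/15) = 15*√2/598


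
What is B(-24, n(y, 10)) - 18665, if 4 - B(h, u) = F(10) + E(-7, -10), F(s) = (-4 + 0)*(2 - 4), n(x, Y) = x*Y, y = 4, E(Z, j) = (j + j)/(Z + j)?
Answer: -317393/17 ≈ -18670.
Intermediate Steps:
E(Z, j) = 2*j/(Z + j) (E(Z, j) = (2*j)/(Z + j) = 2*j/(Z + j))
n(x, Y) = Y*x
F(s) = 8 (F(s) = -4*(-2) = 8)
B(h, u) = -88/17 (B(h, u) = 4 - (8 + 2*(-10)/(-7 - 10)) = 4 - (8 + 2*(-10)/(-17)) = 4 - (8 + 2*(-10)*(-1/17)) = 4 - (8 + 20/17) = 4 - 1*156/17 = 4 - 156/17 = -88/17)
B(-24, n(y, 10)) - 18665 = -88/17 - 18665 = -317393/17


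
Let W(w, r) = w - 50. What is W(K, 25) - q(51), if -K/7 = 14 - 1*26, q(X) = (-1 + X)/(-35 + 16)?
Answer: 696/19 ≈ 36.632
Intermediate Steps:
q(X) = 1/19 - X/19 (q(X) = (-1 + X)/(-19) = (-1 + X)*(-1/19) = 1/19 - X/19)
K = 84 (K = -7*(14 - 1*26) = -7*(14 - 26) = -7*(-12) = 84)
W(w, r) = -50 + w
W(K, 25) - q(51) = (-50 + 84) - (1/19 - 1/19*51) = 34 - (1/19 - 51/19) = 34 - 1*(-50/19) = 34 + 50/19 = 696/19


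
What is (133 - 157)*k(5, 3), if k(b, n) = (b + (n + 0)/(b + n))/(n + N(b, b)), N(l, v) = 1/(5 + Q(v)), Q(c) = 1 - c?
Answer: -129/4 ≈ -32.250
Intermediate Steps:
N(l, v) = 1/(6 - v) (N(l, v) = 1/(5 + (1 - v)) = 1/(6 - v))
k(b, n) = (b + n/(b + n))/(n - 1/(-6 + b)) (k(b, n) = (b + (n + 0)/(b + n))/(n - 1/(-6 + b)) = (b + n/(b + n))/(n - 1/(-6 + b)))
(133 - 157)*k(5, 3) = (133 - 157)*((-6 + 5)*(3 + 5² + 5*3)/(-1*5 - 1*3 + 3*(-6 + 5)*(5 + 3))) = -24*(-1)*(3 + 25 + 15)/(-5 - 3 + 3*(-1)*8) = -24*(-1)*43/(-5 - 3 - 24) = -24*(-1)*43/(-32) = -(-3)*(-1)*43/4 = -24*43/32 = -129/4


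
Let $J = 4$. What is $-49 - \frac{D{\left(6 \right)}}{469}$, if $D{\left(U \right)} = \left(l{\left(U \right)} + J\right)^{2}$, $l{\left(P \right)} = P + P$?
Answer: $- \frac{23237}{469} \approx -49.546$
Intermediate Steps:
$l{\left(P \right)} = 2 P$
$D{\left(U \right)} = \left(4 + 2 U\right)^{2}$ ($D{\left(U \right)} = \left(2 U + 4\right)^{2} = \left(4 + 2 U\right)^{2}$)
$-49 - \frac{D{\left(6 \right)}}{469} = -49 - \frac{4 \left(2 + 6\right)^{2}}{469} = -49 - 4 \cdot 8^{2} \cdot \frac{1}{469} = -49 - 4 \cdot 64 \cdot \frac{1}{469} = -49 - 256 \cdot \frac{1}{469} = -49 - \frac{256}{469} = - \frac{23237}{469}$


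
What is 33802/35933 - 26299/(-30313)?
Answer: 1969641993/1089237029 ≈ 1.8083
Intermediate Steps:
33802/35933 - 26299/(-30313) = 33802*(1/35933) - 26299*(-1/30313) = 33802/35933 + 26299/30313 = 1969641993/1089237029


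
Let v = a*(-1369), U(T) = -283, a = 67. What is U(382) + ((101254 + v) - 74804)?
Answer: -65556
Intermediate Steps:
v = -91723 (v = 67*(-1369) = -91723)
U(382) + ((101254 + v) - 74804) = -283 + ((101254 - 91723) - 74804) = -283 + (9531 - 74804) = -283 - 65273 = -65556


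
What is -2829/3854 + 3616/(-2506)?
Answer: -256409/117782 ≈ -2.1770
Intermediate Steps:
-2829/3854 + 3616/(-2506) = -2829*1/3854 + 3616*(-1/2506) = -69/94 - 1808/1253 = -256409/117782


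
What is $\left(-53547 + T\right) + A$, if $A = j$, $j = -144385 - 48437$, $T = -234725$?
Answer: $-481094$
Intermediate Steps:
$j = -192822$ ($j = -144385 + \left(-53267 + 4830\right) = -144385 - 48437 = -192822$)
$A = -192822$
$\left(-53547 + T\right) + A = \left(-53547 - 234725\right) - 192822 = -288272 - 192822 = -481094$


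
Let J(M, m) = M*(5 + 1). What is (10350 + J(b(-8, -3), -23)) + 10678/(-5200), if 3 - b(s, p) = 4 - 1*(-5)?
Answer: 26811061/2600 ≈ 10312.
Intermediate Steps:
b(s, p) = -6 (b(s, p) = 3 - (4 - 1*(-5)) = 3 - (4 + 5) = 3 - 1*9 = 3 - 9 = -6)
J(M, m) = 6*M (J(M, m) = M*6 = 6*M)
(10350 + J(b(-8, -3), -23)) + 10678/(-5200) = (10350 + 6*(-6)) + 10678/(-5200) = (10350 - 36) + 10678*(-1/5200) = 10314 - 5339/2600 = 26811061/2600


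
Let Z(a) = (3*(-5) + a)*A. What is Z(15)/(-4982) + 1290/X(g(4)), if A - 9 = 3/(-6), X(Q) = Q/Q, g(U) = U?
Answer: 1290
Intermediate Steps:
X(Q) = 1
A = 17/2 (A = 9 + 3/(-6) = 9 + 3*(-⅙) = 9 - ½ = 17/2 ≈ 8.5000)
Z(a) = -255/2 + 17*a/2 (Z(a) = (3*(-5) + a)*(17/2) = (-15 + a)*(17/2) = -255/2 + 17*a/2)
Z(15)/(-4982) + 1290/X(g(4)) = (-255/2 + (17/2)*15)/(-4982) + 1290/1 = (-255/2 + 255/2)*(-1/4982) + 1290*1 = 0*(-1/4982) + 1290 = 0 + 1290 = 1290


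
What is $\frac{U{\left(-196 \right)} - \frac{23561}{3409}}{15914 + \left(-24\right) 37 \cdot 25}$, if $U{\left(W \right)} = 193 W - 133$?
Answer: $\frac{64716305}{10714487} \approx 6.0401$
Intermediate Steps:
$U{\left(W \right)} = -133 + 193 W$
$\frac{U{\left(-196 \right)} - \frac{23561}{3409}}{15914 + \left(-24\right) 37 \cdot 25} = \frac{\left(-133 + 193 \left(-196\right)\right) - \frac{23561}{3409}}{15914 + \left(-24\right) 37 \cdot 25} = \frac{\left(-133 - 37828\right) - \frac{23561}{3409}}{15914 - 22200} = \frac{-37961 - \frac{23561}{3409}}{15914 - 22200} = - \frac{129432610}{3409 \left(-6286\right)} = \left(- \frac{129432610}{3409}\right) \left(- \frac{1}{6286}\right) = \frac{64716305}{10714487}$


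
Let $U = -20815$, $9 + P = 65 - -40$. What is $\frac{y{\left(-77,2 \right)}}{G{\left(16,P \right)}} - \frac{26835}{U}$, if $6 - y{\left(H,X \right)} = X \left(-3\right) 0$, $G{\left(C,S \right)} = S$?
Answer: $\frac{90035}{66608} \approx 1.3517$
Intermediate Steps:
$P = 96$ ($P = -9 + \left(65 - -40\right) = -9 + \left(65 + 40\right) = -9 + 105 = 96$)
$y{\left(H,X \right)} = 6$ ($y{\left(H,X \right)} = 6 - X \left(-3\right) 0 = 6 - - 3 X 0 = 6 - 0 = 6 + 0 = 6$)
$\frac{y{\left(-77,2 \right)}}{G{\left(16,P \right)}} - \frac{26835}{U} = \frac{6}{96} - \frac{26835}{-20815} = 6 \cdot \frac{1}{96} - - \frac{5367}{4163} = \frac{1}{16} + \frac{5367}{4163} = \frac{90035}{66608}$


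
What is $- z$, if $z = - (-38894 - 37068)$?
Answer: $-75962$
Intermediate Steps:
$z = 75962$ ($z = \left(-1\right) \left(-75962\right) = 75962$)
$- z = \left(-1\right) 75962 = -75962$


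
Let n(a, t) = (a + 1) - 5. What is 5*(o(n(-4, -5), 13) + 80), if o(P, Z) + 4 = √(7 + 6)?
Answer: 380 + 5*√13 ≈ 398.03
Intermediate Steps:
n(a, t) = -4 + a (n(a, t) = (1 + a) - 5 = -4 + a)
o(P, Z) = -4 + √13 (o(P, Z) = -4 + √(7 + 6) = -4 + √13)
5*(o(n(-4, -5), 13) + 80) = 5*((-4 + √13) + 80) = 5*(76 + √13) = 380 + 5*√13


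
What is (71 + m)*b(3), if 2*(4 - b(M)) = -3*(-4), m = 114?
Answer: -370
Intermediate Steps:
b(M) = -2 (b(M) = 4 - (-3)*(-4)/2 = 4 - ½*12 = 4 - 6 = -2)
(71 + m)*b(3) = (71 + 114)*(-2) = 185*(-2) = -370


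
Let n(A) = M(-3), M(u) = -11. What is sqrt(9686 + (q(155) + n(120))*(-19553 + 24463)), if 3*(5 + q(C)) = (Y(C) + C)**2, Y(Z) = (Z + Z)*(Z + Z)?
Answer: 4*sqrt(947734847211) ≈ 3.8941e+6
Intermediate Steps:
Y(Z) = 4*Z**2 (Y(Z) = (2*Z)*(2*Z) = 4*Z**2)
q(C) = -5 + (C + 4*C**2)**2/3 (q(C) = -5 + (4*C**2 + C)**2/3 = -5 + (C + 4*C**2)**2/3)
n(A) = -11
sqrt(9686 + (q(155) + n(120))*(-19553 + 24463)) = sqrt(9686 + ((-5 + (1/3)*155**2*(1 + 4*155)**2) - 11)*(-19553 + 24463)) = sqrt(9686 + ((-5 + (1/3)*24025*(1 + 620)**2) - 11)*4910) = sqrt(9686 + ((-5 + (1/3)*24025*621**2) - 11)*4910) = sqrt(9686 + ((-5 + (1/3)*24025*385641) - 11)*4910) = sqrt(9686 + ((-5 + 3088341675) - 11)*4910) = sqrt(9686 + (3088341670 - 11)*4910) = sqrt(9686 + 3088341659*4910) = sqrt(9686 + 15163757545690) = sqrt(15163757555376) = 4*sqrt(947734847211)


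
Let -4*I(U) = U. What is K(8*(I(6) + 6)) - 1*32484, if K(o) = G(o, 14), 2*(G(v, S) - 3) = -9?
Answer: -64971/2 ≈ -32486.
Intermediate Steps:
G(v, S) = -3/2 (G(v, S) = 3 + (1/2)*(-9) = 3 - 9/2 = -3/2)
I(U) = -U/4
K(o) = -3/2
K(8*(I(6) + 6)) - 1*32484 = -3/2 - 1*32484 = -3/2 - 32484 = -64971/2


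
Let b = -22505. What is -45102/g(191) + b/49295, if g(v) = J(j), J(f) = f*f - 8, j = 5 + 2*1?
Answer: -444845159/404219 ≈ -1100.5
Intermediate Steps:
j = 7 (j = 5 + 2 = 7)
J(f) = -8 + f**2 (J(f) = f**2 - 8 = -8 + f**2)
g(v) = 41 (g(v) = -8 + 7**2 = -8 + 49 = 41)
-45102/g(191) + b/49295 = -45102/41 - 22505/49295 = -45102*1/41 - 22505*1/49295 = -45102/41 - 4501/9859 = -444845159/404219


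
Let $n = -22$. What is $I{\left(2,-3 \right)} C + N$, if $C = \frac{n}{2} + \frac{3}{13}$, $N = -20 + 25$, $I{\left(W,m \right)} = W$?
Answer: $- \frac{215}{13} \approx -16.538$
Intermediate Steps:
$N = 5$
$C = - \frac{140}{13}$ ($C = - \frac{22}{2} + \frac{3}{13} = \left(-22\right) \frac{1}{2} + 3 \cdot \frac{1}{13} = -11 + \frac{3}{13} = - \frac{140}{13} \approx -10.769$)
$I{\left(2,-3 \right)} C + N = 2 \left(- \frac{140}{13}\right) + 5 = - \frac{280}{13} + 5 = - \frac{215}{13}$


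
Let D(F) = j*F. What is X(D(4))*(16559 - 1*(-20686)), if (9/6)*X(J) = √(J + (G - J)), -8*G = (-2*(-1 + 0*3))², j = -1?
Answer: 12415*I*√2 ≈ 17557.0*I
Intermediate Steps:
D(F) = -F
G = -½ (G = -4*(-1 + 0*3)²/8 = -4*(-1 + 0)²/8 = -(-2*(-1))²/8 = -⅛*2² = -⅛*4 = -½ ≈ -0.50000)
X(J) = I*√2/3 (X(J) = 2*√(J + (-½ - J))/3 = 2*√(-½)/3 = 2*(I*√2/2)/3 = I*√2/3)
X(D(4))*(16559 - 1*(-20686)) = (I*√2/3)*(16559 - 1*(-20686)) = (I*√2/3)*(16559 + 20686) = (I*√2/3)*37245 = 12415*I*√2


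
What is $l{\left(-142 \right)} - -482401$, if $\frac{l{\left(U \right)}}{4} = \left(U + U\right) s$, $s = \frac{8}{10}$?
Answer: $\frac{2407461}{5} \approx 4.8149 \cdot 10^{5}$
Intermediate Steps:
$s = \frac{4}{5}$ ($s = 8 \cdot \frac{1}{10} = \frac{4}{5} \approx 0.8$)
$l{\left(U \right)} = \frac{32 U}{5}$ ($l{\left(U \right)} = 4 \left(U + U\right) \frac{4}{5} = 4 \cdot 2 U \frac{4}{5} = 4 \frac{8 U}{5} = \frac{32 U}{5}$)
$l{\left(-142 \right)} - -482401 = \frac{32}{5} \left(-142\right) - -482401 = - \frac{4544}{5} + 482401 = \frac{2407461}{5}$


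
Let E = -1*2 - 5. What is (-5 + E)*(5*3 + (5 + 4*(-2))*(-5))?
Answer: -360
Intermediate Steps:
E = -7 (E = -2 - 5 = -7)
(-5 + E)*(5*3 + (5 + 4*(-2))*(-5)) = (-5 - 7)*(5*3 + (5 + 4*(-2))*(-5)) = -12*(15 + (5 - 8)*(-5)) = -12*(15 - 3*(-5)) = -12*(15 + 15) = -12*30 = -360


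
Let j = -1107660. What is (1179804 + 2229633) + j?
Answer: 2301777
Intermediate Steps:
(1179804 + 2229633) + j = (1179804 + 2229633) - 1107660 = 3409437 - 1107660 = 2301777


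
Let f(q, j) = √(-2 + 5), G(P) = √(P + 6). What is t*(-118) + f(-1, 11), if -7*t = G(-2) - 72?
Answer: -1180 + √3 ≈ -1178.3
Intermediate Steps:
G(P) = √(6 + P)
f(q, j) = √3
t = 10 (t = -(√(6 - 2) - 72)/7 = -(√4 - 72)/7 = -(2 - 72)/7 = -⅐*(-70) = 10)
t*(-118) + f(-1, 11) = 10*(-118) + √3 = -1180 + √3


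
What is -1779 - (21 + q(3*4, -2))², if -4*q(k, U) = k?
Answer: -2103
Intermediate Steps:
q(k, U) = -k/4
-1779 - (21 + q(3*4, -2))² = -1779 - (21 - 3*4/4)² = -1779 - (21 - ¼*12)² = -1779 - (21 - 3)² = -1779 - 1*18² = -1779 - 1*324 = -1779 - 324 = -2103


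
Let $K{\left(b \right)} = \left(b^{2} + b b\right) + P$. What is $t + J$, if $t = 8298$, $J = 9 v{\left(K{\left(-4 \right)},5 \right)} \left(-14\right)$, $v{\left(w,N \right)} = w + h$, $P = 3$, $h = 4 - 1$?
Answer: $3510$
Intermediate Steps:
$h = 3$
$K{\left(b \right)} = 3 + 2 b^{2}$ ($K{\left(b \right)} = \left(b^{2} + b b\right) + 3 = \left(b^{2} + b^{2}\right) + 3 = 2 b^{2} + 3 = 3 + 2 b^{2}$)
$v{\left(w,N \right)} = 3 + w$ ($v{\left(w,N \right)} = w + 3 = 3 + w$)
$J = -4788$ ($J = 9 \left(3 + \left(3 + 2 \left(-4\right)^{2}\right)\right) \left(-14\right) = 9 \left(3 + \left(3 + 2 \cdot 16\right)\right) \left(-14\right) = 9 \left(3 + \left(3 + 32\right)\right) \left(-14\right) = 9 \left(3 + 35\right) \left(-14\right) = 9 \cdot 38 \left(-14\right) = 342 \left(-14\right) = -4788$)
$t + J = 8298 - 4788 = 3510$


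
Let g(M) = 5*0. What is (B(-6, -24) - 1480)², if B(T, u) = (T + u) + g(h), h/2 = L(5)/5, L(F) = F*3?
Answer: 2280100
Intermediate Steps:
L(F) = 3*F
h = 6 (h = 2*((3*5)/5) = 2*(15*(⅕)) = 2*3 = 6)
g(M) = 0
B(T, u) = T + u (B(T, u) = (T + u) + 0 = T + u)
(B(-6, -24) - 1480)² = ((-6 - 24) - 1480)² = (-30 - 1480)² = (-1510)² = 2280100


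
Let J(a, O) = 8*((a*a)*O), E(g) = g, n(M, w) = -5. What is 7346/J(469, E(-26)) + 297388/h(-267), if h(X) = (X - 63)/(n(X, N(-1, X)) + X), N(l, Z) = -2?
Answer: 925212247254947/3774530760 ≈ 2.4512e+5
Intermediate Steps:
J(a, O) = 8*O*a**2 (J(a, O) = 8*(a**2*O) = 8*(O*a**2) = 8*O*a**2)
h(X) = (-63 + X)/(-5 + X) (h(X) = (X - 63)/(-5 + X) = (-63 + X)/(-5 + X))
7346/J(469, E(-26)) + 297388/h(-267) = 7346/((8*(-26)*469**2)) + 297388/(((-63 - 267)/(-5 - 267))) = 7346/((8*(-26)*219961)) + 297388/((-330/(-272))) = 7346/(-45751888) + 297388/((-1/272*(-330))) = 7346*(-1/45751888) + 297388/(165/136) = -3673/22875944 + 297388*(136/165) = -3673/22875944 + 40444768/165 = 925212247254947/3774530760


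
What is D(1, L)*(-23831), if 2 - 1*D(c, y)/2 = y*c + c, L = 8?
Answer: 333634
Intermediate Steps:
D(c, y) = 4 - 2*c - 2*c*y (D(c, y) = 4 - 2*(y*c + c) = 4 - 2*(c*y + c) = 4 - 2*(c + c*y) = 4 + (-2*c - 2*c*y) = 4 - 2*c - 2*c*y)
D(1, L)*(-23831) = (4 - 2*1 - 2*1*8)*(-23831) = (4 - 2 - 16)*(-23831) = -14*(-23831) = 333634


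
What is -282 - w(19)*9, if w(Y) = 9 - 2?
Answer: -345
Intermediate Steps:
w(Y) = 7
-282 - w(19)*9 = -282 - 1*7*9 = -282 - 7*9 = -282 - 63 = -345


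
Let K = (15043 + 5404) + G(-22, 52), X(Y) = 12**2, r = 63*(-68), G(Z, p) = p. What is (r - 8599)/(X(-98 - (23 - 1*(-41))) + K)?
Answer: -12883/20643 ≈ -0.62409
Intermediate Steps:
r = -4284
X(Y) = 144
K = 20499 (K = (15043 + 5404) + 52 = 20447 + 52 = 20499)
(r - 8599)/(X(-98 - (23 - 1*(-41))) + K) = (-4284 - 8599)/(144 + 20499) = -12883/20643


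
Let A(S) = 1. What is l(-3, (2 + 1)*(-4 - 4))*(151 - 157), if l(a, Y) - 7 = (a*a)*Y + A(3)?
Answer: 1248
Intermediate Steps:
l(a, Y) = 8 + Y*a² (l(a, Y) = 7 + ((a*a)*Y + 1) = 7 + (a²*Y + 1) = 7 + (Y*a² + 1) = 7 + (1 + Y*a²) = 8 + Y*a²)
l(-3, (2 + 1)*(-4 - 4))*(151 - 157) = (8 + ((2 + 1)*(-4 - 4))*(-3)²)*(151 - 157) = (8 + (3*(-8))*9)*(-6) = (8 - 24*9)*(-6) = (8 - 216)*(-6) = -208*(-6) = 1248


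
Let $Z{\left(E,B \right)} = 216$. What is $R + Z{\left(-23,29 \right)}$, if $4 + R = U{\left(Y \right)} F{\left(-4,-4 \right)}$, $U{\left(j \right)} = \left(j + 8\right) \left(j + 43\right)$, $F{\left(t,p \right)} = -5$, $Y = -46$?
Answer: $-358$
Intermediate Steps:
$U{\left(j \right)} = \left(8 + j\right) \left(43 + j\right)$
$R = -574$ ($R = -4 + \left(344 + \left(-46\right)^{2} + 51 \left(-46\right)\right) \left(-5\right) = -4 + \left(344 + 2116 - 2346\right) \left(-5\right) = -4 + 114 \left(-5\right) = -4 - 570 = -574$)
$R + Z{\left(-23,29 \right)} = -574 + 216 = -358$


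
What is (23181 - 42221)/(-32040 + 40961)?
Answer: -19040/8921 ≈ -2.1343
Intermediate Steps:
(23181 - 42221)/(-32040 + 40961) = -19040/8921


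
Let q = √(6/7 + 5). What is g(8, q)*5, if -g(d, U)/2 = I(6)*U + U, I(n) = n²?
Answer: -370*√287/7 ≈ -895.46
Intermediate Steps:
q = √287/7 (q = √(6*(⅐) + 5) = √(6/7 + 5) = √(41/7) = √287/7 ≈ 2.4202)
g(d, U) = -74*U (g(d, U) = -2*(6²*U + U) = -2*(36*U + U) = -74*U)
g(8, q)*5 = -74*√287/7*5 = -370*√287/7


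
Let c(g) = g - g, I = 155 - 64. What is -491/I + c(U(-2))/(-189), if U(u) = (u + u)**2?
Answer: -491/91 ≈ -5.3956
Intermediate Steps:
U(u) = 4*u**2 (U(u) = (2*u)**2 = 4*u**2)
I = 91
c(g) = 0
-491/I + c(U(-2))/(-189) = -491/91 + 0/(-189) = -491*1/91 + 0*(-1/189) = -491/91 + 0 = -491/91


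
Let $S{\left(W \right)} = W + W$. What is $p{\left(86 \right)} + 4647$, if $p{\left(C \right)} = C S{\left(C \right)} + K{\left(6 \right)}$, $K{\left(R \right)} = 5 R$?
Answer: $19469$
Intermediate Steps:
$S{\left(W \right)} = 2 W$
$p{\left(C \right)} = 30 + 2 C^{2}$ ($p{\left(C \right)} = C 2 C + 5 \cdot 6 = 2 C^{2} + 30 = 30 + 2 C^{2}$)
$p{\left(86 \right)} + 4647 = \left(30 + 2 \cdot 86^{2}\right) + 4647 = \left(30 + 2 \cdot 7396\right) + 4647 = \left(30 + 14792\right) + 4647 = 14822 + 4647 = 19469$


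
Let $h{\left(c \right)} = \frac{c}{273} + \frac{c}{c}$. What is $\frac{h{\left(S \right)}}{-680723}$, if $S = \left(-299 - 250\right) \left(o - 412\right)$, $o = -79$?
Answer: $- \frac{89944}{61945793} \approx -0.001452$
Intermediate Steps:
$S = 269559$ ($S = \left(-299 - 250\right) \left(-79 - 412\right) = \left(-549\right) \left(-491\right) = 269559$)
$h{\left(c \right)} = 1 + \frac{c}{273}$ ($h{\left(c \right)} = c \frac{1}{273} + 1 = \frac{c}{273} + 1 = 1 + \frac{c}{273}$)
$\frac{h{\left(S \right)}}{-680723} = \frac{1 + \frac{1}{273} \cdot 269559}{-680723} = \left(1 + \frac{89853}{91}\right) \left(- \frac{1}{680723}\right) = \frac{89944}{91} \left(- \frac{1}{680723}\right) = - \frac{89944}{61945793}$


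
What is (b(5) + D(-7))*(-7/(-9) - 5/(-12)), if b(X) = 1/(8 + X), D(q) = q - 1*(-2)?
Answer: -688/117 ≈ -5.8803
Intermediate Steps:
D(q) = 2 + q (D(q) = q + 2 = 2 + q)
(b(5) + D(-7))*(-7/(-9) - 5/(-12)) = (1/(8 + 5) + (2 - 7))*(-7/(-9) - 5/(-12)) = (1/13 - 5)*(-7*(-1/9) - 5*(-1/12)) = (1/13 - 5)*(7/9 + 5/12) = -64/13*43/36 = -688/117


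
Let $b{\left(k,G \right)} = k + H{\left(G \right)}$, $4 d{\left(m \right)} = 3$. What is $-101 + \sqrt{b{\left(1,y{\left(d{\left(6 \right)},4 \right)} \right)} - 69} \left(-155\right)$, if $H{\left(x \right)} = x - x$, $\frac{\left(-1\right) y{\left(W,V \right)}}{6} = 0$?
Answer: $-101 - 310 i \sqrt{17} \approx -101.0 - 1278.2 i$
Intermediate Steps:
$d{\left(m \right)} = \frac{3}{4}$ ($d{\left(m \right)} = \frac{1}{4} \cdot 3 = \frac{3}{4}$)
$y{\left(W,V \right)} = 0$ ($y{\left(W,V \right)} = \left(-6\right) 0 = 0$)
$H{\left(x \right)} = 0$
$b{\left(k,G \right)} = k$ ($b{\left(k,G \right)} = k + 0 = k$)
$-101 + \sqrt{b{\left(1,y{\left(d{\left(6 \right)},4 \right)} \right)} - 69} \left(-155\right) = -101 + \sqrt{1 - 69} \left(-155\right) = -101 + \sqrt{-68} \left(-155\right) = -101 + 2 i \sqrt{17} \left(-155\right) = -101 - 310 i \sqrt{17}$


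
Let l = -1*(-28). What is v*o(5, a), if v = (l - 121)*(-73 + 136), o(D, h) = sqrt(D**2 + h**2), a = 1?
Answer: -5859*sqrt(26) ≈ -29875.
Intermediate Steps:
l = 28
v = -5859 (v = (28 - 121)*(-73 + 136) = -93*63 = -5859)
v*o(5, a) = -5859*sqrt(5**2 + 1**2) = -5859*sqrt(25 + 1) = -5859*sqrt(26)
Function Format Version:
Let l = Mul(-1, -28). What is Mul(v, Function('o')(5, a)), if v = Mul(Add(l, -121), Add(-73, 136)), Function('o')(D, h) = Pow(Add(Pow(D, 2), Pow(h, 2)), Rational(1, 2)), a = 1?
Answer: Mul(-5859, Pow(26, Rational(1, 2))) ≈ -29875.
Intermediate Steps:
l = 28
v = -5859 (v = Mul(Add(28, -121), Add(-73, 136)) = Mul(-93, 63) = -5859)
Mul(v, Function('o')(5, a)) = Mul(-5859, Pow(Add(Pow(5, 2), Pow(1, 2)), Rational(1, 2))) = Mul(-5859, Pow(Add(25, 1), Rational(1, 2))) = Mul(-5859, Pow(26, Rational(1, 2)))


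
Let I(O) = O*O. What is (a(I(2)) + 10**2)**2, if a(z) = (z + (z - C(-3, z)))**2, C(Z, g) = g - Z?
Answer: 10201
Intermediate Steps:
I(O) = O**2
a(z) = (-3 + z)**2 (a(z) = (z + (z - (z - 1*(-3))))**2 = (z + (z - (z + 3)))**2 = (z + (z - (3 + z)))**2 = (z + (z + (-3 - z)))**2 = (z - 3)**2 = (-3 + z)**2)
(a(I(2)) + 10**2)**2 = ((-3 + 2**2)**2 + 10**2)**2 = ((-3 + 4)**2 + 100)**2 = (1**2 + 100)**2 = (1 + 100)**2 = 101**2 = 10201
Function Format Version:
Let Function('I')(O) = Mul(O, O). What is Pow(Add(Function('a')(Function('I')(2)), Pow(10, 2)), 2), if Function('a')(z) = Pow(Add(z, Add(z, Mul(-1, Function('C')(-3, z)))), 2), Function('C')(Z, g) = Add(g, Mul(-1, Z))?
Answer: 10201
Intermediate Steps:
Function('I')(O) = Pow(O, 2)
Function('a')(z) = Pow(Add(-3, z), 2) (Function('a')(z) = Pow(Add(z, Add(z, Mul(-1, Add(z, Mul(-1, -3))))), 2) = Pow(Add(z, Add(z, Mul(-1, Add(z, 3)))), 2) = Pow(Add(z, Add(z, Mul(-1, Add(3, z)))), 2) = Pow(Add(z, Add(z, Add(-3, Mul(-1, z)))), 2) = Pow(Add(z, -3), 2) = Pow(Add(-3, z), 2))
Pow(Add(Function('a')(Function('I')(2)), Pow(10, 2)), 2) = Pow(Add(Pow(Add(-3, Pow(2, 2)), 2), Pow(10, 2)), 2) = Pow(Add(Pow(Add(-3, 4), 2), 100), 2) = Pow(Add(Pow(1, 2), 100), 2) = Pow(Add(1, 100), 2) = Pow(101, 2) = 10201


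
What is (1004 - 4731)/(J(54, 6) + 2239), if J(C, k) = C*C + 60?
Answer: -3727/5215 ≈ -0.71467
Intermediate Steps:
J(C, k) = 60 + C² (J(C, k) = C² + 60 = 60 + C²)
(1004 - 4731)/(J(54, 6) + 2239) = (1004 - 4731)/((60 + 54²) + 2239) = -3727/((60 + 2916) + 2239) = -3727/(2976 + 2239) = -3727/5215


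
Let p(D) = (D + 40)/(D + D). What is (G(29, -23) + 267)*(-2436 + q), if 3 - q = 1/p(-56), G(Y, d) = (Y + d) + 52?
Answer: -793000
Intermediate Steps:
p(D) = (40 + D)/(2*D) (p(D) = (40 + D)/((2*D)) = (40 + D)*(1/(2*D)) = (40 + D)/(2*D))
G(Y, d) = 52 + Y + d
q = -4 (q = 3 - 1/((½)*(40 - 56)/(-56)) = 3 - 1/((½)*(-1/56)*(-16)) = 3 - 1/⅐ = 3 - 1*7 = 3 - 7 = -4)
(G(29, -23) + 267)*(-2436 + q) = ((52 + 29 - 23) + 267)*(-2436 - 4) = (58 + 267)*(-2440) = 325*(-2440) = -793000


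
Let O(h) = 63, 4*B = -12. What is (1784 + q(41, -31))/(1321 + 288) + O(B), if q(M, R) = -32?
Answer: 103119/1609 ≈ 64.089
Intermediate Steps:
B = -3 (B = (1/4)*(-12) = -3)
(1784 + q(41, -31))/(1321 + 288) + O(B) = (1784 - 32)/(1321 + 288) + 63 = 1752/1609 + 63 = 103119/1609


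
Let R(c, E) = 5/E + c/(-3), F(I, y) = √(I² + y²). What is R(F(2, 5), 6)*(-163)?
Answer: -815/6 + 163*√29/3 ≈ 156.76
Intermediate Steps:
R(c, E) = 5/E - c/3 (R(c, E) = 5/E + c*(-⅓) = 5/E - c/3)
R(F(2, 5), 6)*(-163) = (5/6 - √(2² + 5²)/3)*(-163) = (5*(⅙) - √(4 + 25)/3)*(-163) = (⅚ - √29/3)*(-163) = -815/6 + 163*√29/3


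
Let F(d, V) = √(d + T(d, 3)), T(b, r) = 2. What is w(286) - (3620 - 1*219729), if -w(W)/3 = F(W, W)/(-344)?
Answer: 216109 + 9*√2/86 ≈ 2.1611e+5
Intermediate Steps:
F(d, V) = √(2 + d) (F(d, V) = √(d + 2) = √(2 + d))
w(W) = 3*√(2 + W)/344 (w(W) = -3*√(2 + W)/(-344) = -3*√(2 + W)*(-1)/344 = -(-3)*√(2 + W)/344 = 3*√(2 + W)/344)
w(286) - (3620 - 1*219729) = 3*√(2 + 286)/344 - (3620 - 1*219729) = 3*√288/344 - (3620 - 219729) = 3*(12*√2)/344 - 1*(-216109) = 9*√2/86 + 216109 = 216109 + 9*√2/86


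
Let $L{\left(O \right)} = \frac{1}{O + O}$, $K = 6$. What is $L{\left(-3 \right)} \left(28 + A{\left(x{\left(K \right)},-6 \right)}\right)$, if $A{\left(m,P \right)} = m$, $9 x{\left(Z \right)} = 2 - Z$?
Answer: $- \frac{124}{27} \approx -4.5926$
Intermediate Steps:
$x{\left(Z \right)} = \frac{2}{9} - \frac{Z}{9}$ ($x{\left(Z \right)} = \frac{2 - Z}{9} = \frac{2}{9} - \frac{Z}{9}$)
$L{\left(O \right)} = \frac{1}{2 O}$
$L{\left(-3 \right)} \left(28 + A{\left(x{\left(K \right)},-6 \right)}\right) = \frac{1}{2 \left(-3\right)} \left(28 + \left(\frac{2}{9} - \frac{2}{3}\right)\right) = \frac{1}{2} \left(- \frac{1}{3}\right) \left(28 + \left(\frac{2}{9} - \frac{2}{3}\right)\right) = - \frac{28 - \frac{4}{9}}{6} = \left(- \frac{1}{6}\right) \frac{248}{9} = - \frac{124}{27}$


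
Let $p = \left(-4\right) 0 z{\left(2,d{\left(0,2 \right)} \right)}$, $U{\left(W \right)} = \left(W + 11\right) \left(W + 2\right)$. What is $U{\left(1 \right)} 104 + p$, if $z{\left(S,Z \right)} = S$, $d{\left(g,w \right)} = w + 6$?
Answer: $3744$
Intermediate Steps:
$d{\left(g,w \right)} = 6 + w$
$U{\left(W \right)} = \left(2 + W\right) \left(11 + W\right)$ ($U{\left(W \right)} = \left(11 + W\right) \left(2 + W\right) = \left(2 + W\right) \left(11 + W\right)$)
$p = 0$ ($p = \left(-4\right) 0 \cdot 2 = 0 \cdot 2 = 0$)
$U{\left(1 \right)} 104 + p = \left(22 + 1^{2} + 13 \cdot 1\right) 104 + 0 = \left(22 + 1 + 13\right) 104 + 0 = 36 \cdot 104 + 0 = 3744 + 0 = 3744$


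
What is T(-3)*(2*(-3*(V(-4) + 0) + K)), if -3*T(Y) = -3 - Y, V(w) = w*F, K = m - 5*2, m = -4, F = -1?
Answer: 0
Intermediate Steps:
K = -14 (K = -4 - 5*2 = -4 - 10 = -14)
V(w) = -w (V(w) = w*(-1) = -w)
T(Y) = 1 + Y/3 (T(Y) = -(-3 - Y)/3 = 1 + Y/3)
T(-3)*(2*(-3*(V(-4) + 0) + K)) = (1 + (1/3)*(-3))*(2*(-3*(-1*(-4) + 0) - 14)) = (1 - 1)*(2*(-3*(4 + 0) - 14)) = 0*(2*(-3*4 - 14)) = 0*(2*(-12 - 14)) = 0*(2*(-26)) = 0*(-52) = 0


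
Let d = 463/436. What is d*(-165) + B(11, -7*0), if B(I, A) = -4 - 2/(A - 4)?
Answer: -77921/436 ≈ -178.72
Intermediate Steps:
d = 463/436 (d = 463*(1/436) = 463/436 ≈ 1.0619)
B(I, A) = -4 - 2/(-4 + A)
d*(-165) + B(11, -7*0) = (463/436)*(-165) + 2*(7 - (-14)*0)/(-4 - 7*0) = -76395/436 + 2*(7 - 2*0)/(-4 + 0) = -76395/436 + 2*(7 + 0)/(-4) = -76395/436 + 2*(-¼)*7 = -76395/436 - 7/2 = -77921/436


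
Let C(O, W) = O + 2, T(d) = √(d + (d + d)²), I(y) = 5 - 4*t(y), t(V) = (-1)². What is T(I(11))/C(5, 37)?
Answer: √5/7 ≈ 0.31944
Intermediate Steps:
t(V) = 1
I(y) = 1 (I(y) = 5 - 4*1 = 5 - 4 = 1)
T(d) = √(d + 4*d²) (T(d) = √(d + (2*d)²) = √(d + 4*d²))
C(O, W) = 2 + O
T(I(11))/C(5, 37) = √(1*(1 + 4*1))/(2 + 5) = √(1*(1 + 4))/7 = √(1*5)*(⅐) = √5*(⅐) = √5/7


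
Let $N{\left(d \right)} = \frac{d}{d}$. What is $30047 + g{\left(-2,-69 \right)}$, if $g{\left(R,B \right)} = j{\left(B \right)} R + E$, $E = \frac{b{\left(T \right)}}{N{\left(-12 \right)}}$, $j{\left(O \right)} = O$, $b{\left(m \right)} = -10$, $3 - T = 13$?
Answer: $30175$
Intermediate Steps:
$T = -10$ ($T = 3 - 13 = -10$)
$N{\left(d \right)} = 1$
$E = -10$ ($E = - \frac{10}{1} = \left(-10\right) 1 = -10$)
$g{\left(R,B \right)} = -10 + B R$ ($g{\left(R,B \right)} = B R - 10 = -10 + B R$)
$30047 + g{\left(-2,-69 \right)} = 30047 - -128 = 30047 + \left(-10 + 138\right) = 30047 + 128 = 30175$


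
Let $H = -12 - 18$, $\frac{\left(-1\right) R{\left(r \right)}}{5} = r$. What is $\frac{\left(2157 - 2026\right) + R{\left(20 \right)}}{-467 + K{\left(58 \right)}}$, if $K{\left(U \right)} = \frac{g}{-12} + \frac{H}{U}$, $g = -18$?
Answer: $- \frac{1798}{27029} \approx -0.066521$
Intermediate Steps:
$R{\left(r \right)} = - 5 r$
$H = -30$ ($H = -12 - 18 = -30$)
$K{\left(U \right)} = \frac{3}{2} - \frac{30}{U}$ ($K{\left(U \right)} = - \frac{18}{-12} - \frac{30}{U} = \left(-18\right) \left(- \frac{1}{12}\right) - \frac{30}{U} = \frac{3}{2} - \frac{30}{U}$)
$\frac{\left(2157 - 2026\right) + R{\left(20 \right)}}{-467 + K{\left(58 \right)}} = \frac{\left(2157 - 2026\right) - 100}{-467 + \left(\frac{3}{2} - \frac{30}{58}\right)} = \frac{131 - 100}{-467 + \left(\frac{3}{2} - \frac{15}{29}\right)} = \frac{31}{-467 + \left(\frac{3}{2} - \frac{15}{29}\right)} = \frac{31}{-467 + \frac{57}{58}} = \frac{31}{- \frac{27029}{58}} = 31 \left(- \frac{58}{27029}\right) = - \frac{1798}{27029}$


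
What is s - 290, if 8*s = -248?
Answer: -321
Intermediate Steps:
s = -31 (s = (1/8)*(-248) = -31)
s - 290 = -31 - 290 = -321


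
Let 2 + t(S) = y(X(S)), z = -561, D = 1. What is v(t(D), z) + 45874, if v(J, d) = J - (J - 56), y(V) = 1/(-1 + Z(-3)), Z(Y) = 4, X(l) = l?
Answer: 45930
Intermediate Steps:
y(V) = ⅓ (y(V) = 1/(-1 + 4) = 1/3 = ⅓)
t(S) = -5/3 (t(S) = -2 + ⅓ = -5/3)
v(J, d) = 56 (v(J, d) = J - (-56 + J) = J + (56 - J) = 56)
v(t(D), z) + 45874 = 56 + 45874 = 45930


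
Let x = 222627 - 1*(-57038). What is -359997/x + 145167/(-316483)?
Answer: -154531059606/88509218195 ≈ -1.7459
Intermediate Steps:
x = 279665 (x = 222627 + 57038 = 279665)
-359997/x + 145167/(-316483) = -359997/279665 + 145167/(-316483) = -359997*1/279665 + 145167*(-1/316483) = -359997/279665 - 145167/316483 = -154531059606/88509218195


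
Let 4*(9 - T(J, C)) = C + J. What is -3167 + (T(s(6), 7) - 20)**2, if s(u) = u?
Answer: -47423/16 ≈ -2963.9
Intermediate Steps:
T(J, C) = 9 - C/4 - J/4 (T(J, C) = 9 - (C + J)/4 = 9 + (-C/4 - J/4) = 9 - C/4 - J/4)
-3167 + (T(s(6), 7) - 20)**2 = -3167 + ((9 - 1/4*7 - 1/4*6) - 20)**2 = -3167 + ((9 - 7/4 - 3/2) - 20)**2 = -3167 + (23/4 - 20)**2 = -3167 + (-57/4)**2 = -3167 + 3249/16 = -47423/16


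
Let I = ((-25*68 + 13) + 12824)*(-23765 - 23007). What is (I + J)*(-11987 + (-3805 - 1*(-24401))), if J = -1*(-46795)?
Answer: -4484023210121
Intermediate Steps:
J = 46795
I = -520899764 (I = ((-1700 + 13) + 12824)*(-46772) = (-1687 + 12824)*(-46772) = 11137*(-46772) = -520899764)
(I + J)*(-11987 + (-3805 - 1*(-24401))) = (-520899764 + 46795)*(-11987 + (-3805 - 1*(-24401))) = -520852969*(-11987 + (-3805 + 24401)) = -520852969*(-11987 + 20596) = -520852969*8609 = -4484023210121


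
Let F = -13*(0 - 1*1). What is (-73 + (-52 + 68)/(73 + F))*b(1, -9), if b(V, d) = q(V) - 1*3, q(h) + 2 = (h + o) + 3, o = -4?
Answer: 15655/43 ≈ 364.07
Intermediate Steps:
F = 13 (F = -13*(0 - 1) = -13*(-1) = 13)
q(h) = -3 + h (q(h) = -2 + ((h - 4) + 3) = -2 + ((-4 + h) + 3) = -2 + (-1 + h) = -3 + h)
b(V, d) = -6 + V (b(V, d) = (-3 + V) - 1*3 = (-3 + V) - 3 = -6 + V)
(-73 + (-52 + 68)/(73 + F))*b(1, -9) = (-73 + (-52 + 68)/(73 + 13))*(-6 + 1) = (-73 + 16/86)*(-5) = (-73 + 16*(1/86))*(-5) = (-73 + 8/43)*(-5) = -3131/43*(-5) = 15655/43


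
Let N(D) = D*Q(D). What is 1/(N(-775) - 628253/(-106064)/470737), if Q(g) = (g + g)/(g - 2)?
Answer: -791719379664/1224006302549131 ≈ -0.00064683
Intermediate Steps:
Q(g) = 2*g/(-2 + g) (Q(g) = (2*g)/(-2 + g) = 2*g/(-2 + g))
N(D) = 2*D**2/(-2 + D) (N(D) = D*(2*D/(-2 + D)) = 2*D**2/(-2 + D))
1/(N(-775) - 628253/(-106064)/470737) = 1/(2*(-775)**2/(-2 - 775) - 628253/(-106064)/470737) = 1/(2*600625/(-777) - 628253*(-1/106064)*(1/470737)) = 1/(2*600625*(-1/777) + (628253/106064)*(1/470737)) = 1/(-1201250/777 + 628253/49928249168) = 1/(-1224006302549131/791719379664) = -791719379664/1224006302549131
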